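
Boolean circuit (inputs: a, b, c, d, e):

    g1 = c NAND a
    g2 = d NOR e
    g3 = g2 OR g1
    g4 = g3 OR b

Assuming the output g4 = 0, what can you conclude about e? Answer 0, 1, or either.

Both values of e occur among assignments with g4 = 0:
  e=0: a=1, b=0, c=1, d=1, e=0
  e=1: a=1, b=0, c=1, d=0, e=1

either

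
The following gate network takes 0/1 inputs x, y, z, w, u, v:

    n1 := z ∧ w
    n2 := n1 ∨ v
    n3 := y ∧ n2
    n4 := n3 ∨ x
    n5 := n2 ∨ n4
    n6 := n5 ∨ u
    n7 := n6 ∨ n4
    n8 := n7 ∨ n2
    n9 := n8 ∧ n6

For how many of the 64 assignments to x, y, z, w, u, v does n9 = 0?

n9 = n8 ∧ n6 must be 0, so at least one of n8, n6 is 0.
Satisfying assignments:
  x=0, y=0, z=0, w=0, u=0, v=0
  x=0, y=0, z=0, w=1, u=0, v=0
  x=0, y=0, z=1, w=0, u=0, v=0
  x=0, y=1, z=0, w=0, u=0, v=0
  x=0, y=1, z=0, w=1, u=0, v=0
  x=0, y=1, z=1, w=0, u=0, v=0

6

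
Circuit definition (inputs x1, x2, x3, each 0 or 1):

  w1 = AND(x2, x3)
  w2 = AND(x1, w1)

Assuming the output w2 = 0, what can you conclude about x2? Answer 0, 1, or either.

either

Both values of x2 occur among assignments with w2 = 0:
  x2=0: x1=0, x2=0, x3=0
  x2=1: x1=0, x2=1, x3=0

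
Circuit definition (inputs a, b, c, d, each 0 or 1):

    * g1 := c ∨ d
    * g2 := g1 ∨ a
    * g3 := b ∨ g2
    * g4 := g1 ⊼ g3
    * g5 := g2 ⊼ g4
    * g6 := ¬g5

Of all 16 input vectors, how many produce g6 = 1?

g6 = ¬g5 must be 1, so g5 = 0.
g5 = g2 ⊼ g4 must be 0, so both g2 = 1 and g4 = 1.
Satisfying assignments:
  a=1, b=0, c=0, d=0
  a=1, b=1, c=0, d=0

2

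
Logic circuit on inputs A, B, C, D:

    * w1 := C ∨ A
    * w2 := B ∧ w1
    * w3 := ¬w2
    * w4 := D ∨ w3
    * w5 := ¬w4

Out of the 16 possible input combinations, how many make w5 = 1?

w5 = ¬w4 must be 1, so w4 = 0.
w4 = D ∨ w3 must be 0, so both D = 0 and w3 = 0.
w3 = ¬w2 must be 0, so w2 = 1.
Enumerating the 16 input combinations, 3 give w5 = 1 and 13 give w5 = 0.

3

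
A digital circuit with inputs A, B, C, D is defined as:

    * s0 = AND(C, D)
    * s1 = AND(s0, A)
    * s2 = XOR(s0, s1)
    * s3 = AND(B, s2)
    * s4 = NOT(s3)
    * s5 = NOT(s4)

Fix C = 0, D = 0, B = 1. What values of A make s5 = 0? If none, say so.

s5 = NOT(s4) must be 0, so s4 = 1.
Check with C = 0, D = 0, B = 1 and A=1:
s0 = AND(C, D) = AND(0, 0) = 0
s1 = AND(s0, A) = AND(0, 1) = 0
s2 = XOR(s0, s1) = XOR(0, 0) = 0
s3 = AND(B, s2) = AND(1, 0) = 0
s4 = NOT(s3) = NOT 0 = 1
s5 = NOT(s4) = NOT 1 = 0
So s5 = 0.

A=1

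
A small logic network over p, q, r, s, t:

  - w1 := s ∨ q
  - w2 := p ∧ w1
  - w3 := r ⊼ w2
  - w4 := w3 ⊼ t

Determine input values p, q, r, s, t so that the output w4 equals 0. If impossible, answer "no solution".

w4 = w3 ⊼ t must be 0, so both w3 = 1 and t = 1.
Check with p=0 q=1 r=0 s=1 t=1:
w1 = s ∨ q = 1 ∨ 1 = 1
w2 = p ∧ w1 = 0 ∧ 1 = 0
w3 = r ⊼ w2 = 0 ⊼ 0 = 1
w4 = w3 ⊼ t = 1 ⊼ 1 = 0
So w4 = 0 as required.

p=0 q=1 r=0 s=1 t=1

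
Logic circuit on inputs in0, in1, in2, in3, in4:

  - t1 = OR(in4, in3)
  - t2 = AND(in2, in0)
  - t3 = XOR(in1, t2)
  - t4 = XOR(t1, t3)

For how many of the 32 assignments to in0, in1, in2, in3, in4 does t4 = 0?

16

t4 = XOR(t1, t3) must be 0, so t1 and t3 are equal.
Enumerating the 32 input combinations, 16 give t4 = 0 and 16 give t4 = 1.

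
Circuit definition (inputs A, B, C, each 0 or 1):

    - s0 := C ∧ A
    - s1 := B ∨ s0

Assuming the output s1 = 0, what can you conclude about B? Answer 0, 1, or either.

s1 = B ∨ s0 must be 0, so both B = 0 and s0 = 0.
s0 = C ∧ A must be 0, so at least one of C, A is 0.
Every assignment with s1 = 0 has B = 0; there are 3 such assignment(s).
  A=0, B=0, C=0
  A=0, B=0, C=1
  A=1, B=0, C=0

0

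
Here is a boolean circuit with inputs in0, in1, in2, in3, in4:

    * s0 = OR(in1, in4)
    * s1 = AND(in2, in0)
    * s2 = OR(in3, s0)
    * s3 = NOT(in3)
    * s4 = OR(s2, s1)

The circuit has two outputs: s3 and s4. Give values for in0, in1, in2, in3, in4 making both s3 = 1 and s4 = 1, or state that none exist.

in0=0, in1=0, in2=0, in3=0, in4=1

Check with in0=0, in1=0, in2=0, in3=0, in4=1:
s0 = OR(in1, in4) = OR(0, 1) = 1
s1 = AND(in2, in0) = AND(0, 0) = 0
s2 = OR(in3, s0) = OR(0, 1) = 1
s3 = NOT(in3) = NOT 0 = 1
s4 = OR(s2, s1) = OR(1, 0) = 1
So s3 = 1 and s4 = 1.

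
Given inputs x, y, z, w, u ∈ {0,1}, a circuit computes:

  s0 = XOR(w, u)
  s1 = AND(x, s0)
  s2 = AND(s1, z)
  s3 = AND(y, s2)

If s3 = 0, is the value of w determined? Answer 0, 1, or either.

either

Both values of w occur among assignments with s3 = 0:
  w=0: x=0, y=0, z=0, w=0, u=0
  w=1: x=0, y=0, z=0, w=1, u=0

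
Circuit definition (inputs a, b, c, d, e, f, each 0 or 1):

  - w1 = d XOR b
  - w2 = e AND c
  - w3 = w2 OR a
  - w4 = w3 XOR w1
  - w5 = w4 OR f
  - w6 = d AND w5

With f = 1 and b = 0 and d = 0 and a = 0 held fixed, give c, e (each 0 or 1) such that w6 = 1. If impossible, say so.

With f = 1 and b = 0 and d = 0 and a = 0 fixed, none of the 4 settings of c, e give w6 = 1.
For example, with c=1, e=0:
w1 = d XOR b = 0 XOR 0 = 0
w2 = e AND c = 0 AND 1 = 0
w3 = w2 OR a = 0 OR 0 = 0
w4 = w3 XOR w1 = 0 XOR 0 = 0
w5 = w4 OR f = 0 OR 1 = 1
w6 = d AND w5 = 0 AND 1 = 0
giving w6 = 0 ≠ 1.

no solution exists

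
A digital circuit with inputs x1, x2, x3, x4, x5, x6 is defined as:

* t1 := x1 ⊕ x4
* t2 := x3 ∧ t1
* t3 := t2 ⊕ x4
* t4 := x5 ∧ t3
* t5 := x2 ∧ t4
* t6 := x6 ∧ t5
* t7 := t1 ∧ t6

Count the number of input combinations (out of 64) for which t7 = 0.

62

t7 = t1 ∧ t6 must be 0, so at least one of t1, t6 is 0.
Enumerating the 64 input combinations, 62 give t7 = 0 and 2 give t7 = 1.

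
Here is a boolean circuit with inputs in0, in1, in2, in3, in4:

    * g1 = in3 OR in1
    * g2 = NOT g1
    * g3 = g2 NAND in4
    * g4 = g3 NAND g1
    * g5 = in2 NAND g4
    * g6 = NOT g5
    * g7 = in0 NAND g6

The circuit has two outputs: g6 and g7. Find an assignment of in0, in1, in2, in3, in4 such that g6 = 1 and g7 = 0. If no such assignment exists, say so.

Check with in0=1, in1=0, in2=1, in3=0, in4=1:
g1 = in3 OR in1 = 0 OR 0 = 0
g2 = NOT g1 = NOT 0 = 1
g3 = g2 NAND in4 = 1 NAND 1 = 0
g4 = g3 NAND g1 = 0 NAND 0 = 1
g5 = in2 NAND g4 = 1 NAND 1 = 0
g6 = NOT g5 = NOT 0 = 1
g7 = in0 NAND g6 = 1 NAND 1 = 0
So g6 = 1 and g7 = 0.

in0=1, in1=0, in2=1, in3=0, in4=1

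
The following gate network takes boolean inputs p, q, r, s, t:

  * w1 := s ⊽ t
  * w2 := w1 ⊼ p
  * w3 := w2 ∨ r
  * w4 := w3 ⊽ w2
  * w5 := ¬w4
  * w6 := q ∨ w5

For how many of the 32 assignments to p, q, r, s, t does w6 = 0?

w6 = q ∨ w5 must be 0, so both q = 0 and w5 = 0.
w5 = ¬w4 must be 0, so w4 = 1.
Satisfying assignments:
  p=1, q=0, r=0, s=0, t=0

1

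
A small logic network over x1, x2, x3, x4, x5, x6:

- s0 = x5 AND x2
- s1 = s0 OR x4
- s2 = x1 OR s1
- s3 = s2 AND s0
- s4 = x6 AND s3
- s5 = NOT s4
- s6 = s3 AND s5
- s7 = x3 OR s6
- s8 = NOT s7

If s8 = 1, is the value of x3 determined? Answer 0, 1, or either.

0

s8 = NOT s7 must be 1, so s7 = 0.
s7 = x3 OR s6 must be 0, so both x3 = 0 and s6 = 0.
s6 = s3 AND s5 must be 0, so at least one of s3, s5 is 0.
Every assignment with s8 = 1 has x3 = 0; there are 28 such assignment(s).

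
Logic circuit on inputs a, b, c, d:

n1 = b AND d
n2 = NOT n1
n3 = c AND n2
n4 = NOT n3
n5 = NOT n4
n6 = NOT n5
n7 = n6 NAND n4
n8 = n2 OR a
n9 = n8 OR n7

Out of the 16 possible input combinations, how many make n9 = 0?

2

n9 = n8 OR n7 must be 0, so both n8 = 0 and n7 = 0.
n8 = n2 OR a must be 0, so both n2 = 0 and a = 0.
n7 = n6 NAND n4 must be 0, so both n6 = 1 and n4 = 1.
Satisfying assignments:
  a=0, b=1, c=0, d=1
  a=0, b=1, c=1, d=1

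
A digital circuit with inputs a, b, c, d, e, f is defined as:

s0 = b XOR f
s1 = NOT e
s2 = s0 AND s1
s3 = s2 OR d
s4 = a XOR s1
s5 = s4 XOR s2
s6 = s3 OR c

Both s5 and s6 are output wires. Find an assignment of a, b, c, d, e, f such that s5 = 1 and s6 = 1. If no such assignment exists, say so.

a=0, b=0, c=1, d=1, e=0, f=0

Check with a=0, b=0, c=1, d=1, e=0, f=0:
s0 = b XOR f = 0 XOR 0 = 0
s1 = NOT e = NOT 0 = 1
s2 = s0 AND s1 = 0 AND 1 = 0
s3 = s2 OR d = 0 OR 1 = 1
s4 = a XOR s1 = 0 XOR 1 = 1
s5 = s4 XOR s2 = 1 XOR 0 = 1
s6 = s3 OR c = 1 OR 1 = 1
So s5 = 1 and s6 = 1.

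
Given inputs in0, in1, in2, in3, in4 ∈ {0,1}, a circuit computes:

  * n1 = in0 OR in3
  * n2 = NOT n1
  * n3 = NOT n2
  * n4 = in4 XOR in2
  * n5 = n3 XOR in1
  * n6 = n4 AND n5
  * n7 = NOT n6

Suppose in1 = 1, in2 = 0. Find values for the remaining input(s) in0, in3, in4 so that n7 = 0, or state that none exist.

Check with in1 = 1, in2 = 0 and in0=0, in3=0, in4=1:
n1 = in0 OR in3 = 0 OR 0 = 0
n2 = NOT n1 = NOT 0 = 1
n3 = NOT n2 = NOT 1 = 0
n4 = in4 XOR in2 = 1 XOR 0 = 1
n5 = n3 XOR in1 = 0 XOR 1 = 1
n6 = n4 AND n5 = 1 AND 1 = 1
n7 = NOT n6 = NOT 1 = 0
So n7 = 0.

in0=0, in3=0, in4=1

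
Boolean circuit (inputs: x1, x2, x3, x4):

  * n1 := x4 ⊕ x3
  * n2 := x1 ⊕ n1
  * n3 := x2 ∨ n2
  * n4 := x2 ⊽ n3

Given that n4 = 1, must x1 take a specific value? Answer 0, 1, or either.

either

Both values of x1 occur among assignments with n4 = 1:
  x1=0: x1=0, x2=0, x3=0, x4=0
  x1=1: x1=1, x2=0, x3=0, x4=1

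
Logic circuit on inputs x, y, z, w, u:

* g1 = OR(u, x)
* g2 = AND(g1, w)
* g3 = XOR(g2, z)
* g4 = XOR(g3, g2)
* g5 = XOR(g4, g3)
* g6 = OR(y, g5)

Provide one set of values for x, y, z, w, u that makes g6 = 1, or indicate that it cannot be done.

x=1, y=0, z=1, w=1, u=0

g6 = OR(y, g5) must be 1, so at least one of y, g5 is 1.
Check with x=1, y=0, z=1, w=1, u=0:
g1 = OR(u, x) = OR(0, 1) = 1
g2 = AND(g1, w) = AND(1, 1) = 1
g3 = XOR(g2, z) = XOR(1, 1) = 0
g4 = XOR(g3, g2) = XOR(0, 1) = 1
g5 = XOR(g4, g3) = XOR(1, 0) = 1
g6 = OR(y, g5) = OR(0, 1) = 1
So g6 = 1 as required.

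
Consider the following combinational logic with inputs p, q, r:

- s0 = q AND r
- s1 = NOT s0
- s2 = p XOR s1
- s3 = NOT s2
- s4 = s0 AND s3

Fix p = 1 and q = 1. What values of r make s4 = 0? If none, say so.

r=0

s4 = s0 AND s3 must be 0, so at least one of s0, s3 is 0.
Check with p = 1 and q = 1 and r=0:
s0 = q AND r = 1 AND 0 = 0
s1 = NOT s0 = NOT 0 = 1
s2 = p XOR s1 = 1 XOR 1 = 0
s3 = NOT s2 = NOT 0 = 1
s4 = s0 AND s3 = 0 AND 1 = 0
So s4 = 0.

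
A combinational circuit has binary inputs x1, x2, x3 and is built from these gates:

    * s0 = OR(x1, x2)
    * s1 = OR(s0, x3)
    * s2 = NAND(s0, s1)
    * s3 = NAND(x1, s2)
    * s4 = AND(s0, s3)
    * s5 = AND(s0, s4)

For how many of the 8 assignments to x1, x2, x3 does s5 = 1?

6

s5 = AND(s0, s4) must be 1, so both s0 = 1 and s4 = 1.
Enumerating the 8 input combinations, 6 give s5 = 1 and 2 give s5 = 0.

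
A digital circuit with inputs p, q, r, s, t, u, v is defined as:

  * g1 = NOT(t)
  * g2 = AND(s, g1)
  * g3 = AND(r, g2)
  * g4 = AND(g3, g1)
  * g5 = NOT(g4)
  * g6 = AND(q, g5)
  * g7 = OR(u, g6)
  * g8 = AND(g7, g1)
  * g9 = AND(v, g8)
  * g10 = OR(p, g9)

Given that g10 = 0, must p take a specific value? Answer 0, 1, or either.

0

g10 = OR(p, g9) must be 0, so both p = 0 and g9 = 0.
Every assignment with g10 = 0 has p = 0; there are 53 such assignment(s).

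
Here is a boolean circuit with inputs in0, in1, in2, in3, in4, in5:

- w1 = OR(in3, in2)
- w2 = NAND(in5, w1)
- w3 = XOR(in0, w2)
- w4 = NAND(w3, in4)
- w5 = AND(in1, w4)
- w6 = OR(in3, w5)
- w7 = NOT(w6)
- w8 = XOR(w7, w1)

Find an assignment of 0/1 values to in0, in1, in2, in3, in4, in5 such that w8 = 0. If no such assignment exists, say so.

in0=0, in1=1, in2=0, in3=0, in4=0, in5=1

w8 = XOR(w7, w1) must be 0, so w7 and w1 are equal.
Check with in0=0, in1=1, in2=0, in3=0, in4=0, in5=1:
w1 = OR(in3, in2) = OR(0, 0) = 0
w2 = NAND(in5, w1) = NAND(1, 0) = 1
w3 = XOR(in0, w2) = XOR(0, 1) = 1
w4 = NAND(w3, in4) = NAND(1, 0) = 1
w5 = AND(in1, w4) = AND(1, 1) = 1
w6 = OR(in3, w5) = OR(0, 1) = 1
w7 = NOT(w6) = NOT 1 = 0
w8 = XOR(w7, w1) = XOR(0, 0) = 0
So w8 = 0 as required.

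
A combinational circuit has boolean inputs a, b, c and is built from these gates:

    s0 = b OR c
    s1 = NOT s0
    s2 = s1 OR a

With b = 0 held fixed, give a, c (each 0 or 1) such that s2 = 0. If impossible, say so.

s2 = s1 OR a must be 0, so both s1 = 0 and a = 0.
Check with b = 0 and a=0, c=1:
s0 = b OR c = 0 OR 1 = 1
s1 = NOT s0 = NOT 1 = 0
s2 = s1 OR a = 0 OR 0 = 0
So s2 = 0.

a=0, c=1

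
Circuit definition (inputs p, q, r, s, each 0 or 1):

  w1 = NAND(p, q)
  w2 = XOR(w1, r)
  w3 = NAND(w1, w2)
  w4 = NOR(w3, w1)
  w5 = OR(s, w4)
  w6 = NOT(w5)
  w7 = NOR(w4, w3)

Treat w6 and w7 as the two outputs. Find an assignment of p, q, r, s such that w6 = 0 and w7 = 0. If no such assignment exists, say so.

p=0, q=0, r=1, s=1

Check with p=0, q=0, r=1, s=1:
w1 = NAND(p, q) = NAND(0, 0) = 1
w2 = XOR(w1, r) = XOR(1, 1) = 0
w3 = NAND(w1, w2) = NAND(1, 0) = 1
w4 = NOR(w3, w1) = NOR(1, 1) = 0
w5 = OR(s, w4) = OR(1, 0) = 1
w6 = NOT(w5) = NOT 1 = 0
w7 = NOR(w4, w3) = NOR(0, 1) = 0
So w6 = 0 and w7 = 0.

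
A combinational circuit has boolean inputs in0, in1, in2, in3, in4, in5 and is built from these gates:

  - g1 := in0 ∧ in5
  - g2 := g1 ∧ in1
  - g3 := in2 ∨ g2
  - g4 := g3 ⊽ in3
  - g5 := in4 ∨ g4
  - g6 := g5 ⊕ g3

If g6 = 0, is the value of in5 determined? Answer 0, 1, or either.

either

Both values of in5 occur among assignments with g6 = 0:
  in5=0: in0=0, in1=0, in2=0, in3=1, in4=0, in5=0
  in5=1: in0=0, in1=0, in2=0, in3=1, in4=0, in5=1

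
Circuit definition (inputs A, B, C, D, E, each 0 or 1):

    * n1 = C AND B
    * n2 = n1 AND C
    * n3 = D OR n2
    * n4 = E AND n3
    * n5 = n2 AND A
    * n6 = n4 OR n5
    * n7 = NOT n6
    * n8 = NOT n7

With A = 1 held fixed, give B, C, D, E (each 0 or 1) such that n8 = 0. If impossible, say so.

B=0 C=1 D=1 E=0

n8 = NOT n7 must be 0, so n7 = 1.
Check with A = 1 and B=0, C=1, D=1, E=0:
n1 = C AND B = 1 AND 0 = 0
n2 = n1 AND C = 0 AND 1 = 0
n3 = D OR n2 = 1 OR 0 = 1
n4 = E AND n3 = 0 AND 1 = 0
n5 = n2 AND A = 0 AND 1 = 0
n6 = n4 OR n5 = 0 OR 0 = 0
n7 = NOT n6 = NOT 0 = 1
n8 = NOT n7 = NOT 1 = 0
So n8 = 0.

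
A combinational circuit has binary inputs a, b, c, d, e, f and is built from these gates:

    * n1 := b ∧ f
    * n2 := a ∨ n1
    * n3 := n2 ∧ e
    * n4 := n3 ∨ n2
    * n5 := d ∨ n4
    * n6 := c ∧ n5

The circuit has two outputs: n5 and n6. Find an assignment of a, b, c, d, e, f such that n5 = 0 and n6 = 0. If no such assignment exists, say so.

a=0, b=1, c=1, d=0, e=1, f=0

Check with a=0, b=1, c=1, d=0, e=1, f=0:
n1 = b ∧ f = 1 ∧ 0 = 0
n2 = a ∨ n1 = 0 ∨ 0 = 0
n3 = n2 ∧ e = 0 ∧ 1 = 0
n4 = n3 ∨ n2 = 0 ∨ 0 = 0
n5 = d ∨ n4 = 0 ∨ 0 = 0
n6 = c ∧ n5 = 1 ∧ 0 = 0
So n5 = 0 and n6 = 0.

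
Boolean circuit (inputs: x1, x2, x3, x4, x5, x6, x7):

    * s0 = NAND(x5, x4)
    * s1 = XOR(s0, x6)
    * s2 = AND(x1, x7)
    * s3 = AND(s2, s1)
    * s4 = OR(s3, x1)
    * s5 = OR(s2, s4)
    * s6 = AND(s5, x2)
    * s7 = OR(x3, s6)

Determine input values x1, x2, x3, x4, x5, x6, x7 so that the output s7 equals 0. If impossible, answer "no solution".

Check with x1=0 x2=1 x3=0 x4=0 x5=0 x6=1 x7=1:
s0 = NAND(x5, x4) = NAND(0, 0) = 1
s1 = XOR(s0, x6) = XOR(1, 1) = 0
s2 = AND(x1, x7) = AND(0, 1) = 0
s3 = AND(s2, s1) = AND(0, 0) = 0
s4 = OR(s3, x1) = OR(0, 0) = 0
s5 = OR(s2, s4) = OR(0, 0) = 0
s6 = AND(s5, x2) = AND(0, 1) = 0
s7 = OR(x3, s6) = OR(0, 0) = 0
So s7 = 0 as required.

x1=0 x2=1 x3=0 x4=0 x5=0 x6=1 x7=1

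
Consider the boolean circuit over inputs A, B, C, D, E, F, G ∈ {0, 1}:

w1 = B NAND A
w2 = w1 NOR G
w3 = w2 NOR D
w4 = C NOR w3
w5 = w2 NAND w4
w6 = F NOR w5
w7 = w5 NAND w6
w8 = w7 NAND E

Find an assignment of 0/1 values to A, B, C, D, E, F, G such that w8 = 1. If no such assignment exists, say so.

w8 = w7 NAND E must be 1, so at least one of w7, E is 0.
Check with A=0, B=1, C=0, D=0, E=0, F=1, G=0:
w1 = B NAND A = 1 NAND 0 = 1
w2 = w1 NOR G = 1 NOR 0 = 0
w3 = w2 NOR D = 0 NOR 0 = 1
w4 = C NOR w3 = 0 NOR 1 = 0
w5 = w2 NAND w4 = 0 NAND 0 = 1
w6 = F NOR w5 = 1 NOR 1 = 0
w7 = w5 NAND w6 = 1 NAND 0 = 1
w8 = w7 NAND E = 1 NAND 0 = 1
So w8 = 1 as required.

A=0, B=1, C=0, D=0, E=0, F=1, G=0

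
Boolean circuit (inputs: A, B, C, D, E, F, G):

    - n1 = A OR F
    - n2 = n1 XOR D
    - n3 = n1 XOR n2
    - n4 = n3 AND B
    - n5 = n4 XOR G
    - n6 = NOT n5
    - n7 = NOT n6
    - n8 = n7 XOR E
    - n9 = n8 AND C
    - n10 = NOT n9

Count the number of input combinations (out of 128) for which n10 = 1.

n10 = NOT n9 must be 1, so n9 = 0.
n9 = n8 AND C must be 0, so at least one of n8, C is 0.
Enumerating the 128 input combinations, 96 give n10 = 1 and 32 give n10 = 0.

96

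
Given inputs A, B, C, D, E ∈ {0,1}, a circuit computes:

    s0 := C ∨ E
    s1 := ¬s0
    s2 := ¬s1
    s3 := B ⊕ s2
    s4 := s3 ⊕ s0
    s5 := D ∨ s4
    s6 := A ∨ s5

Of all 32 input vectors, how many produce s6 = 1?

s6 = A ∨ s5 must be 1, so at least one of A, s5 is 1.
Enumerating the 32 input combinations, 28 give s6 = 1 and 4 give s6 = 0.

28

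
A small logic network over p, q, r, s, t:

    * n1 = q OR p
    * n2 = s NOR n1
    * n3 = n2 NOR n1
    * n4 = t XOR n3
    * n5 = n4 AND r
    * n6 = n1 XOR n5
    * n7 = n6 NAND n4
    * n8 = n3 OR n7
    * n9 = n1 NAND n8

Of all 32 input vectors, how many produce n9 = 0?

n9 = n1 NAND n8 must be 0, so both n1 = 1 and n8 = 1.
n1 = q OR p must be 1, so at least one of q, p is 1.
n8 = n3 OR n7 must be 1, so at least one of n3, n7 is 1.
Enumerating the 32 input combinations, 18 give n9 = 0 and 14 give n9 = 1.

18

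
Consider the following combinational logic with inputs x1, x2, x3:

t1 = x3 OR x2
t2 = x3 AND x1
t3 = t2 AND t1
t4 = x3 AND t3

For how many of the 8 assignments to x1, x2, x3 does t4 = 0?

t4 = x3 AND t3 must be 0, so at least one of x3, t3 is 0.
Satisfying assignments:
  x1=0, x2=0, x3=0
  x1=0, x2=0, x3=1
  x1=0, x2=1, x3=0
  x1=0, x2=1, x3=1
  x1=1, x2=0, x3=0
  x1=1, x2=1, x3=0

6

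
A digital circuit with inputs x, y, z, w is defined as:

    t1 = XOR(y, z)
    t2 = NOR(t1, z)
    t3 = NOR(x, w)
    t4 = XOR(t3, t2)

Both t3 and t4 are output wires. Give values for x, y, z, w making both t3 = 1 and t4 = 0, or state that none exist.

x=0, y=0, z=0, w=0

Check with x=0, y=0, z=0, w=0:
t1 = XOR(y, z) = XOR(0, 0) = 0
t2 = NOR(t1, z) = NOR(0, 0) = 1
t3 = NOR(x, w) = NOR(0, 0) = 1
t4 = XOR(t3, t2) = XOR(1, 1) = 0
So t3 = 1 and t4 = 0.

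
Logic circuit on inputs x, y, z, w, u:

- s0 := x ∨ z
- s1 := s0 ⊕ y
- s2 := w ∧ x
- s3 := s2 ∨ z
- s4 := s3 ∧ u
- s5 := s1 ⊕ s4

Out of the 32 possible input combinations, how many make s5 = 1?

s5 = s1 ⊕ s4 must be 1, so s1 and s4 differ.
Enumerating the 32 input combinations, 16 give s5 = 1 and 16 give s5 = 0.

16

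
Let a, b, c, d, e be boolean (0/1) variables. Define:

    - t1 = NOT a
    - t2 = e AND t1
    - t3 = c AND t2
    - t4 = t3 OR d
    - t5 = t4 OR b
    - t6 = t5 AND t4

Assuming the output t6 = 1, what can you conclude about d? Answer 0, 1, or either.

either

Both values of d occur among assignments with t6 = 1:
  d=0: a=0, b=0, c=1, d=0, e=1
  d=1: a=0, b=0, c=0, d=1, e=0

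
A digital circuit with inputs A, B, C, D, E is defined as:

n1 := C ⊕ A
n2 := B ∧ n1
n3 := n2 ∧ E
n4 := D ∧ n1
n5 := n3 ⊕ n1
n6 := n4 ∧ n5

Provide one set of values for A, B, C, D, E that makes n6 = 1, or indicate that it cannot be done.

A=1, B=1, C=0, D=1, E=0

n6 = n4 ∧ n5 must be 1, so both n4 = 1 and n5 = 1.
Check with A=1, B=1, C=0, D=1, E=0:
n1 = C ⊕ A = 0 ⊕ 1 = 1
n2 = B ∧ n1 = 1 ∧ 1 = 1
n3 = n2 ∧ E = 1 ∧ 0 = 0
n4 = D ∧ n1 = 1 ∧ 1 = 1
n5 = n3 ⊕ n1 = 0 ⊕ 1 = 1
n6 = n4 ∧ n5 = 1 ∧ 1 = 1
So n6 = 1 as required.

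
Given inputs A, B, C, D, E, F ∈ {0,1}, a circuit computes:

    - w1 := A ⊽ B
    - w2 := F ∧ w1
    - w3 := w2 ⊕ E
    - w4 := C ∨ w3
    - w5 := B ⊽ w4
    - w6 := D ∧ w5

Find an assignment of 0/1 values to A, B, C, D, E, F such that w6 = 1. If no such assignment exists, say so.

A=0, B=0, C=0, D=1, E=1, F=1

w6 = D ∧ w5 must be 1, so both D = 1 and w5 = 1.
w5 = B ⊽ w4 must be 1, so both B = 0 and w4 = 0.
Check with A=0, B=0, C=0, D=1, E=1, F=1:
w1 = A ⊽ B = 0 ⊽ 0 = 1
w2 = F ∧ w1 = 1 ∧ 1 = 1
w3 = w2 ⊕ E = 1 ⊕ 1 = 0
w4 = C ∨ w3 = 0 ∨ 0 = 0
w5 = B ⊽ w4 = 0 ⊽ 0 = 1
w6 = D ∧ w5 = 1 ∧ 1 = 1
So w6 = 1 as required.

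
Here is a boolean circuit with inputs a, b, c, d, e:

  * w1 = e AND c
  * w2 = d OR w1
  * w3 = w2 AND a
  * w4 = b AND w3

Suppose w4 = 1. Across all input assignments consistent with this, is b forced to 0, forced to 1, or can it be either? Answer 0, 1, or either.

w4 = b AND w3 must be 1, so both b = 1 and w3 = 1.
Every assignment with w4 = 1 has b = 1; there are 5 such assignment(s).

1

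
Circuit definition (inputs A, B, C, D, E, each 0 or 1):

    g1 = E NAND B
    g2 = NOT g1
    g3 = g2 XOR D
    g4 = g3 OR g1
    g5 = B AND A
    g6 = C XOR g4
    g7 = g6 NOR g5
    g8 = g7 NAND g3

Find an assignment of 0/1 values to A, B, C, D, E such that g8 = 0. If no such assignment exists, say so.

g8 = g7 NAND g3 must be 0, so both g7 = 1 and g3 = 1.
g7 = g6 NOR g5 must be 1, so both g6 = 0 and g5 = 0.
Check with A=0, B=0, C=1, D=1, E=0:
g1 = E NAND B = 0 NAND 0 = 1
g2 = NOT g1 = NOT 1 = 0
g3 = g2 XOR D = 0 XOR 1 = 1
g4 = g3 OR g1 = 1 OR 1 = 1
g5 = B AND A = 0 AND 0 = 0
g6 = C XOR g4 = 1 XOR 1 = 0
g7 = g6 NOR g5 = 0 NOR 0 = 1
g8 = g7 NAND g3 = 1 NAND 1 = 0
So g8 = 0 as required.

A=0, B=0, C=1, D=1, E=0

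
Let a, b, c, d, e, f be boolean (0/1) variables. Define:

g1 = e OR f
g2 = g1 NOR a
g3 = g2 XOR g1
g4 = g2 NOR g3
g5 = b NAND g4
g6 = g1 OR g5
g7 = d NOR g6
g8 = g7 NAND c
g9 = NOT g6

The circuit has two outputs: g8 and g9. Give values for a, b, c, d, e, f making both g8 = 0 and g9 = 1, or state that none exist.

a=1, b=1, c=1, d=0, e=0, f=0

Check with a=1, b=1, c=1, d=0, e=0, f=0:
g1 = e OR f = 0 OR 0 = 0
g2 = g1 NOR a = 0 NOR 1 = 0
g3 = g2 XOR g1 = 0 XOR 0 = 0
g4 = g2 NOR g3 = 0 NOR 0 = 1
g5 = b NAND g4 = 1 NAND 1 = 0
g6 = g1 OR g5 = 0 OR 0 = 0
g7 = d NOR g6 = 0 NOR 0 = 1
g8 = g7 NAND c = 1 NAND 1 = 0
g9 = NOT g6 = NOT 0 = 1
So g8 = 0 and g9 = 1.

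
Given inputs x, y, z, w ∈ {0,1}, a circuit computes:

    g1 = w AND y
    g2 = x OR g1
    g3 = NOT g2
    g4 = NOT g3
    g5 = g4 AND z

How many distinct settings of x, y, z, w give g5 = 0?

11

g5 = g4 AND z must be 0, so at least one of g4, z is 0.
Enumerating the 16 input combinations, 11 give g5 = 0 and 5 give g5 = 1.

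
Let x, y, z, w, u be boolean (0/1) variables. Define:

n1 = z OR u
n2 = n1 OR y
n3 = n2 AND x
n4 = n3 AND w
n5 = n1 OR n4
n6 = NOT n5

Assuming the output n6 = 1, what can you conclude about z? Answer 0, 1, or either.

0

n6 = NOT n5 must be 1, so n5 = 0.
n5 = n1 OR n4 must be 0, so both n1 = 0 and n4 = 0.
Every assignment with n6 = 1 has z = 0; there are 7 such assignment(s).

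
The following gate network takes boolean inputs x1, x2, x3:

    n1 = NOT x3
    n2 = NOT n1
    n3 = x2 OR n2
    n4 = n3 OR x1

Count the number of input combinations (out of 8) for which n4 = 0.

n4 = n3 OR x1 must be 0, so both n3 = 0 and x1 = 0.
Satisfying assignments:
  x1=0, x2=0, x3=0

1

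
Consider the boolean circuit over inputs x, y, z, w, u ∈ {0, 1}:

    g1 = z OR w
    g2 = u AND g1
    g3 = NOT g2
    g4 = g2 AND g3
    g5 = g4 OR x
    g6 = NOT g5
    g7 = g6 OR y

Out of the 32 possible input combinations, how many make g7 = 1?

24

g7 = g6 OR y must be 1, so at least one of g6, y is 1.
Enumerating the 32 input combinations, 24 give g7 = 1 and 8 give g7 = 0.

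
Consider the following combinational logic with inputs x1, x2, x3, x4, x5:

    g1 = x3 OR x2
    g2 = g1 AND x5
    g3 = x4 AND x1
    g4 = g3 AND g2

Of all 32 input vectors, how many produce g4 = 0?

g4 = g3 AND g2 must be 0, so at least one of g3, g2 is 0.
Enumerating the 32 input combinations, 29 give g4 = 0 and 3 give g4 = 1.

29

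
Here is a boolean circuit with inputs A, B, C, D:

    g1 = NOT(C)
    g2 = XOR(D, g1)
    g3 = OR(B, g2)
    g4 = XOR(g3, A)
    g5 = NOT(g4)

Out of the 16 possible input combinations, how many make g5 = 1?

g5 = NOT(g4) must be 1, so g4 = 0.
g4 = XOR(g3, A) must be 0, so g3 and A are equal.
Enumerating the 16 input combinations, 8 give g5 = 1 and 8 give g5 = 0.

8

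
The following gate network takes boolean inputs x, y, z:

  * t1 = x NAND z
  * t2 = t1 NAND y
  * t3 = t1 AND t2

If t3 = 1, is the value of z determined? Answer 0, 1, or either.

either

Both values of z occur among assignments with t3 = 1:
  z=0: x=0, y=0, z=0
  z=1: x=0, y=0, z=1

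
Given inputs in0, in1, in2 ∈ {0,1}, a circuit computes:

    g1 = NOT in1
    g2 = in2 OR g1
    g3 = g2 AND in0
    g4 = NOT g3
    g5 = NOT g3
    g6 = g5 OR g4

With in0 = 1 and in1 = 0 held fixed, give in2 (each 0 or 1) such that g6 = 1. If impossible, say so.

With in0 = 1 and in1 = 0 fixed, none of the 2 settings of in2 give g6 = 1.
For example, with in2=0:
g1 = NOT in1 = NOT 0 = 1
g2 = in2 OR g1 = 0 OR 1 = 1
g3 = g2 AND in0 = 1 AND 1 = 1
g4 = NOT g3 = NOT 1 = 0
g5 = NOT g3 = NOT 1 = 0
g6 = g5 OR g4 = 0 OR 0 = 0
giving g6 = 0 ≠ 1.

no solution exists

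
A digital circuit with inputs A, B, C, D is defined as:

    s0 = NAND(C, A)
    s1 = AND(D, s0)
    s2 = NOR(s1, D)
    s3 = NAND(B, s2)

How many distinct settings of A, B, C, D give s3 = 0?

s3 = NAND(B, s2) must be 0, so both B = 1 and s2 = 1.
Satisfying assignments:
  A=0, B=1, C=0, D=0
  A=0, B=1, C=1, D=0
  A=1, B=1, C=0, D=0
  A=1, B=1, C=1, D=0

4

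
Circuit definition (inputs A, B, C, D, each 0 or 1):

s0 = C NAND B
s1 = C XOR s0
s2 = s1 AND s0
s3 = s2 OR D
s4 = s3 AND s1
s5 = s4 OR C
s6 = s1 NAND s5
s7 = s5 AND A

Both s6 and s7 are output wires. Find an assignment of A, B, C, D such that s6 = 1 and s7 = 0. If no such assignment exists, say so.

A=0, B=0, C=1, D=0

Check with A=0, B=0, C=1, D=0:
s0 = C NAND B = 1 NAND 0 = 1
s1 = C XOR s0 = 1 XOR 1 = 0
s2 = s1 AND s0 = 0 AND 1 = 0
s3 = s2 OR D = 0 OR 0 = 0
s4 = s3 AND s1 = 0 AND 0 = 0
s5 = s4 OR C = 0 OR 1 = 1
s6 = s1 NAND s5 = 0 NAND 1 = 1
s7 = s5 AND A = 1 AND 0 = 0
So s6 = 1 and s7 = 0.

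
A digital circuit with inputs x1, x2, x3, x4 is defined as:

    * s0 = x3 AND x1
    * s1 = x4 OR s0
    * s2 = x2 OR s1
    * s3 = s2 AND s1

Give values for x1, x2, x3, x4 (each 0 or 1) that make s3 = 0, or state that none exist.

x1=0 x2=1 x3=1 x4=0

s3 = s2 AND s1 must be 0, so at least one of s2, s1 is 0.
Check with x1=0 x2=1 x3=1 x4=0:
s0 = x3 AND x1 = 1 AND 0 = 0
s1 = x4 OR s0 = 0 OR 0 = 0
s2 = x2 OR s1 = 1 OR 0 = 1
s3 = s2 AND s1 = 1 AND 0 = 0
So s3 = 0 as required.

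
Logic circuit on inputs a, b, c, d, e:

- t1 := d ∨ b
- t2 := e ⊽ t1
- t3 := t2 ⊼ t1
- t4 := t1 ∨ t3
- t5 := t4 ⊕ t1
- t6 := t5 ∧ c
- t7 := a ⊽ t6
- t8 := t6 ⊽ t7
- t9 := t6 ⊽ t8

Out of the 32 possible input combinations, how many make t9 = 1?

t9 = t6 ⊽ t8 must be 1, so both t6 = 0 and t8 = 0.
t6 = t5 ∧ c must be 0, so at least one of t5, c is 0.
Enumerating the 32 input combinations, 14 give t9 = 1 and 18 give t9 = 0.

14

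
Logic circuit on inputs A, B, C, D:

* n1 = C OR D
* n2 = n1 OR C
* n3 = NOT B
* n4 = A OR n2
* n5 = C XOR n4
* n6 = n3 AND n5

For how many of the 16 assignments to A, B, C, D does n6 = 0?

n6 = n3 AND n5 must be 0, so at least one of n3, n5 is 0.
Enumerating the 16 input combinations, 13 give n6 = 0 and 3 give n6 = 1.

13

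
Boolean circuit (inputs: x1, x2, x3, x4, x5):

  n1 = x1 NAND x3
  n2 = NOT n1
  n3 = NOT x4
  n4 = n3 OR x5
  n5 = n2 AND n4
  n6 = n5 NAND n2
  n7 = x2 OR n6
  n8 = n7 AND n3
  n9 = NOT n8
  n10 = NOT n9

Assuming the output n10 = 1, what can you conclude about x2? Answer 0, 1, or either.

Both values of x2 occur among assignments with n10 = 1:
  x2=0: x1=0, x2=0, x3=0, x4=0, x5=0
  x2=1: x1=0, x2=1, x3=0, x4=0, x5=0

either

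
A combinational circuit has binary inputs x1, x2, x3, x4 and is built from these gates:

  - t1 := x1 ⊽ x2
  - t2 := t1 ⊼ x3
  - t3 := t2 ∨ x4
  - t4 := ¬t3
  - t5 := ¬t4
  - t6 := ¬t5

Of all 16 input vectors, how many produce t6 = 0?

15

t6 = ¬t5 must be 0, so t5 = 1.
t5 = ¬t4 must be 1, so t4 = 0.
t4 = ¬t3 must be 0, so t3 = 1.
Enumerating the 16 input combinations, 15 give t6 = 0 and 1 give t6 = 1.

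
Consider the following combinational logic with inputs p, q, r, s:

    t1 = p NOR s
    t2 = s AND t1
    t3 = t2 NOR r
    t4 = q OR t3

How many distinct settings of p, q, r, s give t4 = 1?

12

t4 = q OR t3 must be 1, so at least one of q, t3 is 1.
Enumerating the 16 input combinations, 12 give t4 = 1 and 4 give t4 = 0.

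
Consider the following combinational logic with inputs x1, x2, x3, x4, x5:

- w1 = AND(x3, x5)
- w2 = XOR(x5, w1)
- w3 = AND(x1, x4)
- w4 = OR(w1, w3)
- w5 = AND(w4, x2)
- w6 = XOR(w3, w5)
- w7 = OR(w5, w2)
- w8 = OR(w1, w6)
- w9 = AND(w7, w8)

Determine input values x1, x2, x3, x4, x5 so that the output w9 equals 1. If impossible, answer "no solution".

w9 = AND(w7, w8) must be 1, so both w7 = 1 and w8 = 1.
w7 = OR(w5, w2) must be 1, so at least one of w5, w2 is 1.
w8 = OR(w1, w6) must be 1, so at least one of w1, w6 is 1.
Check with x1=0 x2=1 x3=1 x4=1 x5=1:
w1 = AND(x3, x5) = AND(1, 1) = 1
w2 = XOR(x5, w1) = XOR(1, 1) = 0
w3 = AND(x1, x4) = AND(0, 1) = 0
w4 = OR(w1, w3) = OR(1, 0) = 1
w5 = AND(w4, x2) = AND(1, 1) = 1
w6 = XOR(w3, w5) = XOR(0, 1) = 1
w7 = OR(w5, w2) = OR(1, 0) = 1
w8 = OR(w1, w6) = OR(1, 1) = 1
w9 = AND(w7, w8) = AND(1, 1) = 1
So w9 = 1 as required.

x1=0 x2=1 x3=1 x4=1 x5=1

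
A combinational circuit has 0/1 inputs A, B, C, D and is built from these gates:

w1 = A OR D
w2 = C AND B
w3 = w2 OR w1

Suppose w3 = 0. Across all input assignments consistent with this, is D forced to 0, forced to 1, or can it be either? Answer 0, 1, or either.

0

w3 = w2 OR w1 must be 0, so both w2 = 0 and w1 = 0.
w2 = C AND B must be 0, so at least one of C, B is 0.
w1 = A OR D must be 0, so both A = 0 and D = 0.
Every assignment with w3 = 0 has D = 0; there are 3 such assignment(s).
  A=0, B=0, C=0, D=0
  A=0, B=0, C=1, D=0
  A=0, B=1, C=0, D=0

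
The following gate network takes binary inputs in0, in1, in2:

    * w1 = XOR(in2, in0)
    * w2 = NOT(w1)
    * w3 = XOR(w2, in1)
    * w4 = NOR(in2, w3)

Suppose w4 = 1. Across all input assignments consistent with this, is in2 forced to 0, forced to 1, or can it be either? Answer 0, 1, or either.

w4 = NOR(in2, w3) must be 1, so both in2 = 0 and w3 = 0.
w3 = XOR(w2, in1) must be 0, so w2 and in1 are equal.
Every assignment with w4 = 1 has in2 = 0; there are 2 such assignment(s).
  in0=0, in1=1, in2=0
  in0=1, in1=0, in2=0

0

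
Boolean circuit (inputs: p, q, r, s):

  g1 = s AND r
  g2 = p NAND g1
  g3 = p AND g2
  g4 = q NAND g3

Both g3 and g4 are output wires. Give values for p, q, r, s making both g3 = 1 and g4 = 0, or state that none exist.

p=1, q=1, r=0, s=0

Check with p=1, q=1, r=0, s=0:
g1 = s AND r = 0 AND 0 = 0
g2 = p NAND g1 = 1 NAND 0 = 1
g3 = p AND g2 = 1 AND 1 = 1
g4 = q NAND g3 = 1 NAND 1 = 0
So g3 = 1 and g4 = 0.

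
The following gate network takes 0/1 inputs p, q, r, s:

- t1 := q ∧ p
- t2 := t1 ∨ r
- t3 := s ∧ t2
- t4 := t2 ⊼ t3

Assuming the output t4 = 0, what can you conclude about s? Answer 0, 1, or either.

1

t4 = t2 ⊼ t3 must be 0, so both t2 = 1 and t3 = 1.
Every assignment with t4 = 0 has s = 1; there are 5 such assignment(s).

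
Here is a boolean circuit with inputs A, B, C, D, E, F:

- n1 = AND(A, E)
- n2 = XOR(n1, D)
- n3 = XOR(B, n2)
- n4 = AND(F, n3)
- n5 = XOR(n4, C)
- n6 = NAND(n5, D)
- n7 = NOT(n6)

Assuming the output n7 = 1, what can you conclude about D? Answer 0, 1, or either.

1

n7 = NOT(n6) must be 1, so n6 = 0.
Every assignment with n7 = 1 has D = 1; there are 16 such assignment(s).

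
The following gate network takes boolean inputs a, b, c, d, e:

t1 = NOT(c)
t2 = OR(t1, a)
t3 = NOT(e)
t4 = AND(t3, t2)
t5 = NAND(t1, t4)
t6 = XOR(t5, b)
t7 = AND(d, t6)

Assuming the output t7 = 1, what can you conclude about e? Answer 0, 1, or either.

Both values of e occur among assignments with t7 = 1:
  e=0: a=0, b=0, c=1, d=1, e=0
  e=1: a=0, b=0, c=0, d=1, e=1

either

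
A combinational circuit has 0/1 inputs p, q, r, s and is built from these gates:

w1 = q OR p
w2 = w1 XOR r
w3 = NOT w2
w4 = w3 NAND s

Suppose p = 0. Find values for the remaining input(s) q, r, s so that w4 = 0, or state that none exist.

Check with p = 0 and q=0, r=0, s=1:
w1 = q OR p = 0 OR 0 = 0
w2 = w1 XOR r = 0 XOR 0 = 0
w3 = NOT w2 = NOT 0 = 1
w4 = w3 NAND s = 1 NAND 1 = 0
So w4 = 0.

q=0 r=0 s=1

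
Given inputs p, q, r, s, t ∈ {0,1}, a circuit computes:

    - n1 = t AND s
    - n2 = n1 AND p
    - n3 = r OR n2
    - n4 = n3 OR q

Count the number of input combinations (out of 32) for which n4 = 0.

7

n4 = n3 OR q must be 0, so both n3 = 0 and q = 0.
n3 = r OR n2 must be 0, so both r = 0 and n2 = 0.
Enumerating the 32 input combinations, 7 give n4 = 0 and 25 give n4 = 1.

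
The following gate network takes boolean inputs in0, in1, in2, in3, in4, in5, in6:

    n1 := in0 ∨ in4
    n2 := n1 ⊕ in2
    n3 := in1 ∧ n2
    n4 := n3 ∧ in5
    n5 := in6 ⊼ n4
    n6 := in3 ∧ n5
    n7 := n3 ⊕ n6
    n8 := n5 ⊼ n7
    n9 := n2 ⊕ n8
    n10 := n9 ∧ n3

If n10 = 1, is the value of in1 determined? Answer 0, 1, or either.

1

n10 = n9 ∧ n3 must be 1, so both n9 = 1 and n3 = 1.
Every assignment with n10 = 1 has in1 = 1; there are 12 such assignment(s).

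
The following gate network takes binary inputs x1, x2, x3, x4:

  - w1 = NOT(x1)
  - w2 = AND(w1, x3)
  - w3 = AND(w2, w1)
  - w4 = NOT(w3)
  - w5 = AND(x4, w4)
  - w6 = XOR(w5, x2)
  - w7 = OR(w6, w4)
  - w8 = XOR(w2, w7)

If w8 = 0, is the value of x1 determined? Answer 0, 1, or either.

w8 = XOR(w2, w7) must be 0, so w2 and w7 are equal.
Every assignment with w8 = 0 has x1 = 0; there are 2 such assignment(s).
  x1=0, x2=1, x3=1, x4=0
  x1=0, x2=1, x3=1, x4=1

0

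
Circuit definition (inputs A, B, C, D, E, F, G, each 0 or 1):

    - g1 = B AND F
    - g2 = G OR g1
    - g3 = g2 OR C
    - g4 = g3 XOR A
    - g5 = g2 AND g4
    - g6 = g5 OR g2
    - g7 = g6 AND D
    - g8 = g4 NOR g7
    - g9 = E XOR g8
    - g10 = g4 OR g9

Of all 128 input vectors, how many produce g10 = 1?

96

g10 = g4 OR g9 must be 1, so at least one of g4, g9 is 1.
Enumerating the 128 input combinations, 96 give g10 = 1 and 32 give g10 = 0.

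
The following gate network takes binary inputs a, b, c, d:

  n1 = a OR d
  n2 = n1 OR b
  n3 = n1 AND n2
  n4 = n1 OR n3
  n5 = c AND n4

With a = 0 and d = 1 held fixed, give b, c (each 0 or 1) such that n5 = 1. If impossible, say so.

n5 = c AND n4 must be 1, so both c = 1 and n4 = 1.
n4 = n1 OR n3 must be 1, so at least one of n1, n3 is 1.
Check with a = 0 and d = 1 and b=0, c=1:
n1 = a OR d = 0 OR 1 = 1
n2 = n1 OR b = 1 OR 0 = 1
n3 = n1 AND n2 = 1 AND 1 = 1
n4 = n1 OR n3 = 1 OR 1 = 1
n5 = c AND n4 = 1 AND 1 = 1
So n5 = 1.

b=0, c=1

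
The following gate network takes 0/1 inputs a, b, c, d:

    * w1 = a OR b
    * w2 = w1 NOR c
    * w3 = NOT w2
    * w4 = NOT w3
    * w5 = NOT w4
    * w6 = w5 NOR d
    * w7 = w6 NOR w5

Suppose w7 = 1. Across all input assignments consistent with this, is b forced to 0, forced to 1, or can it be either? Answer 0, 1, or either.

0

w7 = w6 NOR w5 must be 1, so both w6 = 0 and w5 = 0.
w6 = w5 NOR d must be 0, so at least one of w5, d is 1.
Every assignment with w7 = 1 has b = 0; there are 1 such assignment(s).
  a=0, b=0, c=0, d=1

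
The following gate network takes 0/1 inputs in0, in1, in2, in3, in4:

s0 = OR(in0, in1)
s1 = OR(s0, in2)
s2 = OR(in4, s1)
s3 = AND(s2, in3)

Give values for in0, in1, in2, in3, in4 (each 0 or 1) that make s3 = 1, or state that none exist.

in0=0 in1=1 in2=1 in3=1 in4=0

s3 = AND(s2, in3) must be 1, so both s2 = 1 and in3 = 1.
Check with in0=0 in1=1 in2=1 in3=1 in4=0:
s0 = OR(in0, in1) = OR(0, 1) = 1
s1 = OR(s0, in2) = OR(1, 1) = 1
s2 = OR(in4, s1) = OR(0, 1) = 1
s3 = AND(s2, in3) = AND(1, 1) = 1
So s3 = 1 as required.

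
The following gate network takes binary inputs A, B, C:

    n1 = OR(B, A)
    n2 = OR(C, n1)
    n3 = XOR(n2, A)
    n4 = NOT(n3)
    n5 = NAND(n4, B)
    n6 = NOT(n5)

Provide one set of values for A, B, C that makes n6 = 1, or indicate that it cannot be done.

n6 = NOT(n5) must be 1, so n5 = 0.
n5 = NAND(n4, B) must be 0, so both n4 = 1 and B = 1.
Check with A=1 B=1 C=1:
n1 = OR(B, A) = OR(1, 1) = 1
n2 = OR(C, n1) = OR(1, 1) = 1
n3 = XOR(n2, A) = XOR(1, 1) = 0
n4 = NOT(n3) = NOT 0 = 1
n5 = NAND(n4, B) = NAND(1, 1) = 0
n6 = NOT(n5) = NOT 0 = 1
So n6 = 1 as required.

A=1 B=1 C=1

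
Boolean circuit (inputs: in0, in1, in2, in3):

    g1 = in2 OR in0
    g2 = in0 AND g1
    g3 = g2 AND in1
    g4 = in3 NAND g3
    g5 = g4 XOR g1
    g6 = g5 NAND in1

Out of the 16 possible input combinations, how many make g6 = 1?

g6 = g5 NAND in1 must be 1, so at least one of g5, in1 is 0.
Enumerating the 16 input combinations, 12 give g6 = 1 and 4 give g6 = 0.

12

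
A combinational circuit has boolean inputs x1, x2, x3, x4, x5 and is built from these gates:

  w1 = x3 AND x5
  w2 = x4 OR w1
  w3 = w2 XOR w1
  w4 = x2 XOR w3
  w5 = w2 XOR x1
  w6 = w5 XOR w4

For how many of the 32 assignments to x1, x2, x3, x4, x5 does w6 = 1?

16

w6 = w5 XOR w4 must be 1, so w5 and w4 differ.
Enumerating the 32 input combinations, 16 give w6 = 1 and 16 give w6 = 0.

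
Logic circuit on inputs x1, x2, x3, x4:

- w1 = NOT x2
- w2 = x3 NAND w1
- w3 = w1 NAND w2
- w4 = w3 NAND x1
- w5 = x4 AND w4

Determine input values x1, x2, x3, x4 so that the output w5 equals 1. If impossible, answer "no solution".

x1=0 x2=0 x3=0 x4=1

w5 = x4 AND w4 must be 1, so both x4 = 1 and w4 = 1.
Check with x1=0 x2=0 x3=0 x4=1:
w1 = NOT x2 = NOT 0 = 1
w2 = x3 NAND w1 = 0 NAND 1 = 1
w3 = w1 NAND w2 = 1 NAND 1 = 0
w4 = w3 NAND x1 = 0 NAND 0 = 1
w5 = x4 AND w4 = 1 AND 1 = 1
So w5 = 1 as required.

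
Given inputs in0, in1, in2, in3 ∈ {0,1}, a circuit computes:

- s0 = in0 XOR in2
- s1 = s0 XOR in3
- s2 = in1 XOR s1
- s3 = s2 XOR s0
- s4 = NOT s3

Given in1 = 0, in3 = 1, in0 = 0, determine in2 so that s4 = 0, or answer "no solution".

Check with in1 = 0, in3 = 1, in0 = 0 and in2=0:
s0 = in0 XOR in2 = 0 XOR 0 = 0
s1 = s0 XOR in3 = 0 XOR 1 = 1
s2 = in1 XOR s1 = 0 XOR 1 = 1
s3 = s2 XOR s0 = 1 XOR 0 = 1
s4 = NOT s3 = NOT 1 = 0
So s4 = 0.

in2=0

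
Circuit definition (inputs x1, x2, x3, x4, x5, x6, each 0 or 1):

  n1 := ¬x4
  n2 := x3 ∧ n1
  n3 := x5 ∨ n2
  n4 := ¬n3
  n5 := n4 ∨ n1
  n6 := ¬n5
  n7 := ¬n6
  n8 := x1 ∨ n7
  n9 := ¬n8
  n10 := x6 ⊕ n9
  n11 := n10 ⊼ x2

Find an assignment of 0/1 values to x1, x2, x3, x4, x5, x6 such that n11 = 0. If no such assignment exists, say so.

x1=0, x2=1, x3=0, x4=0, x5=0, x6=1

n11 = n10 ⊼ x2 must be 0, so both n10 = 1 and x2 = 1.
n10 = x6 ⊕ n9 must be 1, so x6 and n9 differ.
Check with x1=0, x2=1, x3=0, x4=0, x5=0, x6=1:
n1 = ¬x4 = ¬0 = 1
n2 = x3 ∧ n1 = 0 ∧ 1 = 0
n3 = x5 ∨ n2 = 0 ∨ 0 = 0
n4 = ¬n3 = ¬0 = 1
n5 = n4 ∨ n1 = 1 ∨ 1 = 1
n6 = ¬n5 = ¬1 = 0
n7 = ¬n6 = ¬0 = 1
n8 = x1 ∨ n7 = 0 ∨ 1 = 1
n9 = ¬n8 = ¬1 = 0
n10 = x6 ⊕ n9 = 1 ⊕ 0 = 1
n11 = n10 ⊼ x2 = 1 ⊼ 1 = 0
So n11 = 0 as required.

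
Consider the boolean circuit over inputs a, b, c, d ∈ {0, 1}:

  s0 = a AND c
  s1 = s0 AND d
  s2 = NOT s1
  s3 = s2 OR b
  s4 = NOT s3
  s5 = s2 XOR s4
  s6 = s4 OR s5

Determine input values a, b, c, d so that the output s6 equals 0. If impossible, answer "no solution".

a=1 b=1 c=1 d=1

Check with a=1 b=1 c=1 d=1:
s0 = a AND c = 1 AND 1 = 1
s1 = s0 AND d = 1 AND 1 = 1
s2 = NOT s1 = NOT 1 = 0
s3 = s2 OR b = 0 OR 1 = 1
s4 = NOT s3 = NOT 1 = 0
s5 = s2 XOR s4 = 0 XOR 0 = 0
s6 = s4 OR s5 = 0 OR 0 = 0
So s6 = 0 as required.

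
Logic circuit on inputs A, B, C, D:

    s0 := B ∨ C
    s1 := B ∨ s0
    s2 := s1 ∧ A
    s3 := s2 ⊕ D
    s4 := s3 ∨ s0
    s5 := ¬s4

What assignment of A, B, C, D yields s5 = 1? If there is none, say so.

s5 = ¬s4 must be 1, so s4 = 0.
s4 = s3 ∨ s0 must be 0, so both s3 = 0 and s0 = 0.
Check with A=1, B=0, C=0, D=0:
s0 = B ∨ C = 0 ∨ 0 = 0
s1 = B ∨ s0 = 0 ∨ 0 = 0
s2 = s1 ∧ A = 0 ∧ 1 = 0
s3 = s2 ⊕ D = 0 ⊕ 0 = 0
s4 = s3 ∨ s0 = 0 ∨ 0 = 0
s5 = ¬s4 = ¬0 = 1
So s5 = 1 as required.

A=1, B=0, C=0, D=0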